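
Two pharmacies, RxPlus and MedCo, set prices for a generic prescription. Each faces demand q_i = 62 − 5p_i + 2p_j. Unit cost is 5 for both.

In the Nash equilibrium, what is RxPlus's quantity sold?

29.375

RxPlus's profit: π = (p_{RxPlus} − 5)(62 − 5p_{RxPlus} + 2p_{MedCo}).
∂π/∂p_{RxPlus} = 87 − 10p_{RxPlus} + 2p_{MedCo} = 0 ⇒ p_{RxPlus} = 8.7 + 0.2p_{MedCo}.
By symmetry p_{MedCo} = p_{RxPlus}; substituting into the reaction function, 0.8p_{RxPlus} = 8.7 and p_{RxPlus} = 10.875.
q_{RxPlus} = 62 − 5·10.875 + 2·10.875 = 29.375.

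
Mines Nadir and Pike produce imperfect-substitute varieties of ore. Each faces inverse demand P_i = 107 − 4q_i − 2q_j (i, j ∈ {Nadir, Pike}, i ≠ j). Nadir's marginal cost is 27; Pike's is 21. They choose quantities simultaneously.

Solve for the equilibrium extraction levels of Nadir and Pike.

Mine Nadir's profit: π = q_{Nadir}(107 − 4q_{Nadir} − 2q_{Pike}) − 27q_{Nadir}.
∂π/∂q_{Nadir} = 80 − 8q_{Nadir} − 2q_{Pike} = 0 ⇒ q_{Nadir} = 10 − 0.25q_{Pike}.
Similarly q_{Pike} = 10.75 − 0.25q_{Nadir}.
Substituting the second reaction function into the first: q_{Nadir} = 10 − 0.25(10.75 − 0.25q_{Nadir}), which gives 0.9375q_{Nadir} = 7.3125 ⇒ q_{Nadir} = 7.8.
Then q_{Pike} = 10.75 − 0.25·7.8 = 8.8.

7.8, 8.8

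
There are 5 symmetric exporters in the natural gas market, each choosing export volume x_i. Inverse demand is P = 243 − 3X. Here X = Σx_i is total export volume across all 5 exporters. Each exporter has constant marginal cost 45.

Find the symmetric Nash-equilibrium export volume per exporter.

11

A representative exporter's profit is π_i = x_i(243 − 3X) − 45x_i, with X = x_i + Σ_{j≠i} x_j.
First-order condition: 198 − 6x_i − 3Σ_{j≠i} x_j = 0.
Imposing symmetry (x_j = x for all j) turns Σ_{j≠i} x_j into 4x, so 198 = 18x and x = 11.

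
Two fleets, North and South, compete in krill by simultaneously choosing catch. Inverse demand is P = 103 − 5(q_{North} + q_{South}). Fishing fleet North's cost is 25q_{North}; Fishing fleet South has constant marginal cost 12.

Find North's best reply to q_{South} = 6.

Fishing fleet North's profit: π = q_{North}(103 − 5(q_{North} + q_{South})) − 25q_{North}.
∂π/∂q_{North} = 78 − 10q_{North} − 5q_{South} = 0, so q_{North} = 7.8 − 0.5q_{South}.
At q_{South} = 6: q_{North} = 7.8 − 0.5·6 = 4.8.

4.8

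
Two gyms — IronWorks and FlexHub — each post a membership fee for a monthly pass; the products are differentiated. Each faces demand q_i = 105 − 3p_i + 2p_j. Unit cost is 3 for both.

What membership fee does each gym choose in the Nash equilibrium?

IronWorks's profit: π = (p_{IronWorks} − 3)(105 − 3p_{IronWorks} + 2p_{FlexHub}).
∂π/∂p_{IronWorks} = 114 − 6p_{IronWorks} + 2p_{FlexHub} = 0 ⇒ p_{IronWorks} = 19 + (1/3)p_{FlexHub}.
Setting p_{IronWorks} = p_{FlexHub} in the reaction function: p_{IronWorks} = 19 + (1/3)p_{IronWorks}, so p_{IronWorks} = 19 / (2/3) = 28.5.

28.5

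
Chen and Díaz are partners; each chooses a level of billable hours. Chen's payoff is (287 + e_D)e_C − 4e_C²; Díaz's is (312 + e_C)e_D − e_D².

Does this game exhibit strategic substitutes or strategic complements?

Expanding Chen's payoff: 287e_C + e_De_C − 4e_C².
∂π/∂e_C = 287 + e_D − 8e_C = 0, so e_C = 35.875 + 0.125e_D.
The best-response slope de_C/de_D = 0.125 > 0: the reaction function is upward-sloping, so the choices are strategic complements.

strategic complements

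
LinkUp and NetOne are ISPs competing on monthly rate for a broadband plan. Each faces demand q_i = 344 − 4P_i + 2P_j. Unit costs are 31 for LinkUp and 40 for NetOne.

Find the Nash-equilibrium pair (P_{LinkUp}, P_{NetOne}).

LinkUp's profit: π = (P_{LinkUp} − 31)(344 − 4P_{LinkUp} + 2P_{NetOne}).
∂π/∂P_{LinkUp} = 468 − 8P_{LinkUp} + 2P_{NetOne} = 0 ⇒ P_{LinkUp} = 58.5 + 0.25P_{NetOne}.
Similarly P_{NetOne} = 63 + 0.25P_{LinkUp}.
Plugging P_{NetOne} into LinkUp's best response: P_{LinkUp} = 58.5 + 0.25(63 + 0.25P_{LinkUp}) ⇒ 0.9375P_{LinkUp} = 74.25, so P_{LinkUp} = 79.2.
Then P_{NetOne} = 63 + 0.25·79.2 = 82.8.

79.2, 82.8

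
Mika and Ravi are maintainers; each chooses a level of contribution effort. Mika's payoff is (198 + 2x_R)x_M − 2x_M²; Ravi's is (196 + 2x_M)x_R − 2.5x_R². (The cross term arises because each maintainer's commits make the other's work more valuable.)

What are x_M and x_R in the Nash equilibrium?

86.375, 73.75

Expanding Mika's payoff: 198x_M + 2x_Rx_M − 2x_M².
∂π/∂x_M = 198 + 2x_R − 4x_M = 0, so x_M = 49.5 + 0.5x_R.
Likewise for Ravi: x_R = 39.2 + 0.4x_M.
Substituting the second reaction function into the first: x_M = 49.5 + 0.5(39.2 + 0.4x_M), which gives 0.8x_M = 69.1 ⇒ x_M = 86.375.
Then x_R = 39.2 + 0.4·86.375 = 73.75.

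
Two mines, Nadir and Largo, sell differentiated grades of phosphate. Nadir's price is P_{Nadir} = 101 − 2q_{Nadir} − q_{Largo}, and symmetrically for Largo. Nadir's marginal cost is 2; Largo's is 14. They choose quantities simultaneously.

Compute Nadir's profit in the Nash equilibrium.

848.72

Mine Nadir's profit: π = q_{Nadir}(101 − 2q_{Nadir} − q_{Largo}) − 2q_{Nadir}.
∂π/∂q_{Nadir} = 99 − 4q_{Nadir} − q_{Largo} = 0 ⇒ q_{Nadir} = 24.75 − 0.25q_{Largo}.
Similarly q_{Largo} = 21.75 − 0.25q_{Nadir}.
Plugging q_{Largo} into Nadir's best response: q_{Nadir} = 24.75 − 0.25(21.75 − 0.25q_{Nadir}) ⇒ 0.9375q_{Nadir} = 19.3125, so q_{Nadir} = 20.6.
Then q_{Largo} = 21.75 − 0.25·20.6 = 16.6.
P_{Nadir} = 101 − 2·20.6 − 16.6 = 43.2.
Profit = (43.2 − 2)·20.6 = 848.72.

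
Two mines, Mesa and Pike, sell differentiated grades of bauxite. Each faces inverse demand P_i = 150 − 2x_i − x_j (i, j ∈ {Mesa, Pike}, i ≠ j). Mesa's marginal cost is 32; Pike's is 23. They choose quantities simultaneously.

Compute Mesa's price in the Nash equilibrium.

Mine Mesa's profit: π = x_{Mesa}(150 − 2x_{Mesa} − x_{Pike}) − 32x_{Mesa}.
∂π/∂x_{Mesa} = 118 − 4x_{Mesa} − x_{Pike} = 0 ⇒ x_{Mesa} = 29.5 − 0.25x_{Pike}.
Similarly x_{Pike} = 31.75 − 0.25x_{Mesa}.
Substituting the second reaction function into the first: x_{Mesa} = 29.5 − 0.25(31.75 − 0.25x_{Mesa}), which gives 0.9375x_{Mesa} = 21.5625 ⇒ x_{Mesa} = 23.
Then x_{Pike} = 31.75 − 0.25·23 = 26.
P_{Mesa} = 150 − 2·23 − 26 = 78.

78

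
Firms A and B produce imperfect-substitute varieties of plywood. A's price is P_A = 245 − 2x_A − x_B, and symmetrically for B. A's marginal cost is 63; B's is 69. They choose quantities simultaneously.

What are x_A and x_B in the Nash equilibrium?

36.8, 34.8

Firm A's profit: π = x_A(245 − 2x_A − x_B) − 63x_A.
∂π/∂x_A = 182 − 4x_A − x_B = 0 ⇒ x_A = 45.5 − 0.25x_B.
Similarly x_B = 44 − 0.25x_A.
Solving the two reaction functions simultaneously: (1 − (−0.25)(−0.25))x_A = 45.5 − 0.25·44, so 0.9375x_A = 34.5 and x_A = 36.8.
Then x_B = 44 − 0.25·36.8 = 34.8.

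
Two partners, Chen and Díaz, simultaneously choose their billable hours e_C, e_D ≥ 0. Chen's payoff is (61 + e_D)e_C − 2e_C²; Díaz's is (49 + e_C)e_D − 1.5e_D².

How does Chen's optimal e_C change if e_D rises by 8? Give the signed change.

Expanding Chen's payoff: 61e_C + e_De_C − 2e_C².
∂π/∂e_C = 61 + e_D − 4e_C = 0, so e_C = 15.25 + 0.25e_D.
The reaction-function slope is 0.25, so an 8-unit rise in e_D moves e_C by 0.25 × 8 = 2. Chen's best response rises — the actions are strategic complements.

2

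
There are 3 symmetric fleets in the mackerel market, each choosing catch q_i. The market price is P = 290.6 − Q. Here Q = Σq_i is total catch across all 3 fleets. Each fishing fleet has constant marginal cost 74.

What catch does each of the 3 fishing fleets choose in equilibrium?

A representative fishing fleet's profit is π_i = q_i(290.6 − Q) − 74q_i, with Q = q_i + Σ_{j≠i} q_j.
First-order condition: 216.6 − 2q_i − Σ_{j≠i} q_j = 0.
With identical fishing fleets, set every q_j = q: then 216.6 − 2q − 2q = 0, i.e. q = 216.6/4 = 54.15.

54.15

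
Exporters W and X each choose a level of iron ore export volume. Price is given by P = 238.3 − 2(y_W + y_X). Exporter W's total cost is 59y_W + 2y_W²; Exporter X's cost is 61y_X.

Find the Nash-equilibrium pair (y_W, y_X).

12.95, 37.85

Exporter W's profit: π = y_W(238.3 − 2(y_W + y_X)) − 59y_W − 2y_W².
∂π/∂y_W = 179.3 − 8y_W − 2y_X = 0, so y_W = 22.4125 − 0.25y_X.
For X: ∂π/∂y_X = 177.3 − 4y_X − 2y_W = 0 ⇒ y_X = 44.325 − 0.5y_W.
Substituting the second reaction function into the first: y_W = 22.4125 − 0.25(44.325 − 0.5y_W), which gives 0.875y_W = 1813/160 ⇒ y_W = 12.95.
Then y_X = 44.325 − 0.5·12.95 = 37.85.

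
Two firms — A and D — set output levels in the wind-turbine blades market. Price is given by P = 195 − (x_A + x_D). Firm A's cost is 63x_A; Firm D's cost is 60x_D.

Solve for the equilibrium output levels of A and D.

Firm A's profit: π = x_A(195 − (x_A + x_D)) − 63x_A.
∂π/∂x_A = 132 − 2x_A − x_D = 0, so x_A = 66 − 0.5x_D.
By the same steps for D: x_D = 67.5 − 0.5x_A.
Plugging x_D into A's best response: x_A = 66 − 0.5(67.5 − 0.5x_A) ⇒ 0.75x_A = 32.25, so x_A = 43.
Then x_D = 67.5 − 0.5·43 = 46.

43, 46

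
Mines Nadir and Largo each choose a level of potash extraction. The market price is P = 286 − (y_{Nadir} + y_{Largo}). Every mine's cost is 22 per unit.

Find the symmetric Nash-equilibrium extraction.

88

Mine Nadir's profit: π = y_{Nadir}(286 − (y_{Nadir} + y_{Largo})) − 22y_{Nadir}.
∂π/∂y_{Nadir} = 264 − 2y_{Nadir} − y_{Largo} = 0, so y_{Nadir} = 132 − 0.5y_{Largo}.
The game is symmetric, so in equilibrium y_{Largo} = y_{Nadir}: the reaction function gives 1.5y_{Nadir} = 132, hence y_{Nadir} = 88.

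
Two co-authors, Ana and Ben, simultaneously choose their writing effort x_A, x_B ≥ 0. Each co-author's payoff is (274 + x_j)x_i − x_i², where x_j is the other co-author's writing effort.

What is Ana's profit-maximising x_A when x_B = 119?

Ana's payoff is (274 + x_B)x_A − x_A².
∂π/∂x_A = 274 + x_B − 2x_A = 0, so x_A = 137 + 0.5x_B.
At x_B = 119: x_A = 137 + 0.5·119 = 196.5.

196.5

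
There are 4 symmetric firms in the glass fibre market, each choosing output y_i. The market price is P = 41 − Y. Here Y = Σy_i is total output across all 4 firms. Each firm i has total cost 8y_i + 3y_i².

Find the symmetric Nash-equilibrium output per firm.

3

A representative firm's profit is π_i = y_i(41 − Y) − 8y_i − 3y_i², with Y = y_i + Σ_{j≠i} y_j.
First-order condition: 33 − 8y_i − Σ_{j≠i} y_j = 0.
Imposing symmetry (y_j = y for all j) turns Σ_{j≠i} y_j into 3y, so 33 = 11y and y = 3.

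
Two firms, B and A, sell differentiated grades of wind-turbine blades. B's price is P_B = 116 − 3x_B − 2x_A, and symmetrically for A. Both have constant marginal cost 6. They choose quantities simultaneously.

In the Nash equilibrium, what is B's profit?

567.1875

Firm B's profit: π = x_B(116 − 3x_B − 2x_A) − 6x_B.
∂π/∂x_B = 110 − 6x_B − 2x_A = 0 ⇒ x_B = 55/3 − (1/3)x_A.
The game is symmetric, so in equilibrium x_A = x_B: the reaction function gives (4/3)x_B = 55/3, hence x_B = 13.75.
P_B = 116 − 3·13.75 − 2·13.75 = 47.25.
Profit = (47.25 − 6)·13.75 = 567.1875.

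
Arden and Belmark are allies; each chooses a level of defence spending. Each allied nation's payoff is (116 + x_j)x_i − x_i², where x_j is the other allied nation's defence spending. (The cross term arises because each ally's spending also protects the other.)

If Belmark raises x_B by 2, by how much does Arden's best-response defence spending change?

1

Arden's payoff is (116 + x_B)x_A − x_A².
∂π/∂x_A = 116 + x_B − 2x_A = 0, so x_A = 58 + 0.5x_B.
The reaction-function slope is 0.5, so a 2-unit rise in x_B moves x_A by 0.5 × 2 = 1. Arden's best response rises — the actions are strategic complements.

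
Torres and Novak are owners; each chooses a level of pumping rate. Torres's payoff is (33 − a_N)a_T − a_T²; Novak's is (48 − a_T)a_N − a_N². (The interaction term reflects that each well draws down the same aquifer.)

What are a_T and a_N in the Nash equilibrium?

Expanding Torres's payoff: 33a_T − a_Na_T − a_T².
∂π/∂a_T = 33 − a_N − 2a_T = 0, so a_T = 16.5 − 0.5a_N.
Likewise for Novak: a_N = 24 − 0.5a_T.
Substituting the second reaction function into the first: a_T = 16.5 − 0.5(24 − 0.5a_T), which gives 0.75a_T = 4.5 ⇒ a_T = 6.
Then a_N = 24 − 0.5·6 = 21.

6, 21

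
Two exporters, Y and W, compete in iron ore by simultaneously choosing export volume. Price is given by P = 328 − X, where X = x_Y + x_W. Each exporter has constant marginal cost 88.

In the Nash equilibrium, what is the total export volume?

Exporter Y's profit: π = x_Y(328 − (x_Y + x_W)) − 88x_Y.
∂π/∂x_Y = 240 − 2x_Y − x_W = 0, so x_Y = 120 − 0.5x_W.
By symmetry x_W = x_Y; substituting into the reaction function, 1.5x_Y = 120 and x_Y = 80.
Total export volume: 80 + 80 = 160.

160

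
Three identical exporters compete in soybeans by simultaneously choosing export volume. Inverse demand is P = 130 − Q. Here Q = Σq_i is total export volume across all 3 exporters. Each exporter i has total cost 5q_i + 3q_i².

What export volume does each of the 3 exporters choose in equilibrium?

A representative exporter's profit is π_i = q_i(130 − Q) − 5q_i − 3q_i², with Q = q_i + Σ_{j≠i} q_j.
First-order condition: 125 − 8q_i − Σ_{j≠i} q_j = 0.
Imposing symmetry (q_j = q for all j) turns Σ_{j≠i} q_j into 2q, so 125 = 10q and q = 12.5.

12.5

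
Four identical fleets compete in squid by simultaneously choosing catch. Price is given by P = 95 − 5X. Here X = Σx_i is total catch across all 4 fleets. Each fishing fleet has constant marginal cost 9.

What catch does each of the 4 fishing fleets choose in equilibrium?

A representative fishing fleet's profit is π_i = x_i(95 − 5X) − 9x_i, with X = x_i + Σ_{j≠i} x_j.
First-order condition: 86 − 10x_i − 5Σ_{j≠i} x_j = 0.
With identical fishing fleets, set every x_j = x: then 86 − 10x − 15x = 0, i.e. x = 86/25 = 3.44.

3.44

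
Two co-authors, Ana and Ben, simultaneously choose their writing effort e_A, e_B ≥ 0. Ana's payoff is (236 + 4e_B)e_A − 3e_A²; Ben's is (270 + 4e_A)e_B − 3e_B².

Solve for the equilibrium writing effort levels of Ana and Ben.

Expanding Ana's payoff: 236e_A + 4e_Be_A − 3e_A².
∂π/∂e_A = 236 + 4e_B − 6e_A = 0, so e_A = 118/3 + (2/3)e_B.
Likewise for Ben: e_B = 45 + (2/3)e_A.
Substituting the second reaction function into the first: e_A = 118/3 + (2/3)(45 + (2/3)e_A), which gives (5/9)e_A = 208/3 ⇒ e_A = 124.8.
Then e_B = 45 + (2/3)·124.8 = 128.2.

124.8, 128.2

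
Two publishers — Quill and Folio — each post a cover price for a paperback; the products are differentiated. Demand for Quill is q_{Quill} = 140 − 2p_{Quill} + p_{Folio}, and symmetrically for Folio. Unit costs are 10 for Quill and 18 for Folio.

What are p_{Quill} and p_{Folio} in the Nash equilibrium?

54.4, 57.6

Quill's profit: π = (p_{Quill} − 10)(140 − 2p_{Quill} + p_{Folio}).
∂π/∂p_{Quill} = 160 − 4p_{Quill} + p_{Folio} = 0 ⇒ p_{Quill} = 40 + 0.25p_{Folio}.
Similarly p_{Folio} = 44 + 0.25p_{Quill}.
Plugging p_{Folio} into Quill's best response: p_{Quill} = 40 + 0.25(44 + 0.25p_{Quill}) ⇒ 0.9375p_{Quill} = 51, so p_{Quill} = 54.4.
Then p_{Folio} = 44 + 0.25·54.4 = 57.6.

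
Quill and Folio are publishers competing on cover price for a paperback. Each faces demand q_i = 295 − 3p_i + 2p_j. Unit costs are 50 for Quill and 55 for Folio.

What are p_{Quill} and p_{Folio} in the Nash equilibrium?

Quill's profit: π = (p_{Quill} − 50)(295 − 3p_{Quill} + 2p_{Folio}).
∂π/∂p_{Quill} = 445 − 6p_{Quill} + 2p_{Folio} = 0 ⇒ p_{Quill} = 445/6 + (1/3)p_{Folio}.
Similarly p_{Folio} = 230/3 + (1/3)p_{Quill}.
Solving the two reaction functions simultaneously: (1 − (1/3)(1/3))p_{Quill} = 445/6 + (1/3)·(230/3), so (8/9)p_{Quill} = 1795/18 and p_{Quill} = 112.1875.
Then p_{Folio} = 230/3 + (1/3)·112.1875 = 114.0625.

112.1875, 114.0625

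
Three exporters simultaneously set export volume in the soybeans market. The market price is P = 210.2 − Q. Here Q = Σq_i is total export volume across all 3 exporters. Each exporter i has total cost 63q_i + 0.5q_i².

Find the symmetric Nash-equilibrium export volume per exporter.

29.44

A representative exporter's profit is π_i = q_i(210.2 − Q) − 63q_i − 0.5q_i², with Q = q_i + Σ_{j≠i} q_j.
First-order condition: 147.2 − 3q_i − Σ_{j≠i} q_j = 0.
In a symmetric equilibrium every exporter chooses the same q, so Σ_{j≠i} q_j = 2q. The condition becomes 147.2 − 5q = 0, giving q = 147.2/5 = 29.44.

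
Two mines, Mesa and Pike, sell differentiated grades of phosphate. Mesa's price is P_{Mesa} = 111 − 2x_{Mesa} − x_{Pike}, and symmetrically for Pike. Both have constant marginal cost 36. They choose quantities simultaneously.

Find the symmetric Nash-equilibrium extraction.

15

Mine Mesa's profit: π = x_{Mesa}(111 − 2x_{Mesa} − x_{Pike}) − 36x_{Mesa}.
∂π/∂x_{Mesa} = 75 − 4x_{Mesa} − x_{Pike} = 0 ⇒ x_{Mesa} = 18.75 − 0.25x_{Pike}.
Setting x_{Mesa} = x_{Pike} in the reaction function: x_{Mesa} = 18.75 − 0.25x_{Mesa}, so x_{Mesa} = 18.75 / 1.25 = 15.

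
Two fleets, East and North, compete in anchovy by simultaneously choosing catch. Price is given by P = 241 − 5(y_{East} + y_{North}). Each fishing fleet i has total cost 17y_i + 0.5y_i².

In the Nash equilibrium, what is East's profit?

1078

Fishing fleet East's profit: π = y_{East}(241 − 5(y_{East} + y_{North})) − 17y_{East} − 0.5y_{East}².
∂π/∂y_{East} = 224 − 11y_{East} − 5y_{North} = 0, so y_{East} = 224/11 − (5/11)y_{North}.
Setting y_{East} = y_{North} in the reaction function: y_{East} = 224/11 − (5/11)y_{East}, so y_{East} = (224/11) / (16/11) = 14.
Price P = 241 − 5·28 = 101.
East's profit: (101 − 17)·14 − 0.5(14)² = 1078.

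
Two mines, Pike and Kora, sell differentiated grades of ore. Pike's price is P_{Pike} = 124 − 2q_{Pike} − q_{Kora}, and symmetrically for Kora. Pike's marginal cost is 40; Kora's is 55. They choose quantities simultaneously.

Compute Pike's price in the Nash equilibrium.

Mine Pike's profit: π = q_{Pike}(124 − 2q_{Pike} − q_{Kora}) − 40q_{Pike}.
∂π/∂q_{Pike} = 84 − 4q_{Pike} − q_{Kora} = 0 ⇒ q_{Pike} = 21 − 0.25q_{Kora}.
Similarly q_{Kora} = 17.25 − 0.25q_{Pike}.
Solving the two reaction functions simultaneously: (1 − (−0.25)(−0.25))q_{Pike} = 21 − 0.25·17.25, so 0.9375q_{Pike} = 16.6875 and q_{Pike} = 17.8.
Then q_{Kora} = 17.25 − 0.25·17.8 = 12.8.
P_{Pike} = 124 − 2·17.8 − 12.8 = 75.6.

75.6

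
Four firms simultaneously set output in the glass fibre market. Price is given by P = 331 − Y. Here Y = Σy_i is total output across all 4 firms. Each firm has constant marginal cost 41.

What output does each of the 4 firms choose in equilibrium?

A representative firm's profit is π_i = y_i(331 − Y) − 41y_i, with Y = y_i + Σ_{j≠i} y_j.
First-order condition: 290 − 2y_i − Σ_{j≠i} y_j = 0.
Imposing symmetry (y_j = y for all j) turns Σ_{j≠i} y_j into 3y, so 290 = 5y and y = 58.

58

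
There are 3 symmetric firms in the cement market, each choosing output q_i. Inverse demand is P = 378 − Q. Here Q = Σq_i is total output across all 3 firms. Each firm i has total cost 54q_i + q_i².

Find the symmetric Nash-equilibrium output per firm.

54

A representative firm's profit is π_i = q_i(378 − Q) − 54q_i − q_i², with Q = q_i + Σ_{j≠i} q_j.
First-order condition: 324 − 4q_i − Σ_{j≠i} q_j = 0.
In a symmetric equilibrium every firm chooses the same q, so Σ_{j≠i} q_j = 2q. The condition becomes 324 − 6q = 0, giving q = 324/6 = 54.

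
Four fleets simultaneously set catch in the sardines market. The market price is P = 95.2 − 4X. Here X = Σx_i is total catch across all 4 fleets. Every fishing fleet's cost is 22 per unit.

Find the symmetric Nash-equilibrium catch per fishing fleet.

A representative fishing fleet's profit is π_i = x_i(95.2 − 4X) − 22x_i, with X = x_i + Σ_{j≠i} x_j.
First-order condition: 73.2 − 8x_i − 4Σ_{j≠i} x_j = 0.
Imposing symmetry (x_j = x for all j) turns Σ_{j≠i} x_j into 3x, so 73.2 = 20x and x = 3.66.

3.66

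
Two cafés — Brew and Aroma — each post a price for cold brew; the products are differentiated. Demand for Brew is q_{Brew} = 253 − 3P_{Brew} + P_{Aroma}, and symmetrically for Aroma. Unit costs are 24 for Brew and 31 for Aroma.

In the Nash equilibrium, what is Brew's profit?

5191.68

Brew's profit: π = (P_{Brew} − 24)(253 − 3P_{Brew} + P_{Aroma}).
∂π/∂P_{Brew} = 325 − 6P_{Brew} + P_{Aroma} = 0 ⇒ P_{Brew} = 325/6 + (1/6)P_{Aroma}.
Similarly P_{Aroma} = 173/3 + (1/6)P_{Brew}.
Plugging P_{Aroma} into Brew's best response: P_{Brew} = 325/6 + (1/6)(173/3 + (1/6)P_{Brew}) ⇒ (35/36)P_{Brew} = 574/9, so P_{Brew} = 65.6.
Then P_{Aroma} = 173/3 + (1/6)·65.6 = 68.6.
q_{Brew} = 253 − 3·65.6 + 68.6 = 124.8.
Profit = (65.6 − 24)·124.8 = 5191.68.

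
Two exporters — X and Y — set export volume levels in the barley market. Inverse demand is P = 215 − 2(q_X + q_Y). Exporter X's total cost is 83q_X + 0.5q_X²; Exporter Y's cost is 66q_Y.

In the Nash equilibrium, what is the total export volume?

44.4375

Exporter X's profit: π = q_X(215 − 2(q_X + q_Y)) − 83q_X − 0.5q_X².
∂π/∂q_X = 132 − 5q_X − 2q_Y = 0, so q_X = 26.4 − 0.4q_Y.
For Y: ∂π/∂q_Y = 149 − 4q_Y − 2q_X = 0 ⇒ q_Y = 37.25 − 0.5q_X.
Plugging q_Y into X's best response: q_X = 26.4 − 0.4(37.25 − 0.5q_X) ⇒ 0.8q_X = 11.5, so q_X = 14.375.
Then q_Y = 37.25 − 0.5·14.375 = 30.0625.
Total export volume: 14.375 + 30.0625 = 44.4375.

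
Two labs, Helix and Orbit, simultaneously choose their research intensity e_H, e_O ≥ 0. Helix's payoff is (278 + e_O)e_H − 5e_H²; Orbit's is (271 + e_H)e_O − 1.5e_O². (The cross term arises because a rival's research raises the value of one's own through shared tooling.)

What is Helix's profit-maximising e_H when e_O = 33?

31.1

Expanding Helix's payoff: 278e_H + e_Oe_H − 5e_H².
∂π/∂e_H = 278 + e_O − 10e_H = 0, so e_H = 27.8 + 0.1e_O.
At e_O = 33: e_H = 27.8 + 0.1·33 = 31.1.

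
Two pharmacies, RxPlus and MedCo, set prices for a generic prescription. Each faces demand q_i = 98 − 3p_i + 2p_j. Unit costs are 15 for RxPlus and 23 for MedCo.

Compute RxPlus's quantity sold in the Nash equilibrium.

RxPlus's profit: π = (p_{RxPlus} − 15)(98 − 3p_{RxPlus} + 2p_{MedCo}).
∂π/∂p_{RxPlus} = 143 − 6p_{RxPlus} + 2p_{MedCo} = 0 ⇒ p_{RxPlus} = 143/6 + (1/3)p_{MedCo}.
Similarly p_{MedCo} = 167/6 + (1/3)p_{RxPlus}.
Substituting the second reaction function into the first: p_{RxPlus} = 143/6 + (1/3)(167/6 + (1/3)p_{RxPlus}), which gives (8/9)p_{RxPlus} = 298/9 ⇒ p_{RxPlus} = 37.25.
Then p_{MedCo} = 167/6 + (1/3)·37.25 = 40.25.
q_{RxPlus} = 98 − 3·37.25 + 2·40.25 = 66.75.

66.75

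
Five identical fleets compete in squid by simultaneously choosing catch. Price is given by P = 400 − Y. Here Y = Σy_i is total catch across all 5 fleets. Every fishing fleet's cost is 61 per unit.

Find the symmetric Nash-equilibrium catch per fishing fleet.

A representative fishing fleet's profit is π_i = y_i(400 − Y) − 61y_i, with Y = y_i + Σ_{j≠i} y_j.
First-order condition: 339 − 2y_i − Σ_{j≠i} y_j = 0.
With identical fishing fleets, set every y_j = y: then 339 − 2y − 4y = 0, i.e. y = 339/6 = 56.5.

56.5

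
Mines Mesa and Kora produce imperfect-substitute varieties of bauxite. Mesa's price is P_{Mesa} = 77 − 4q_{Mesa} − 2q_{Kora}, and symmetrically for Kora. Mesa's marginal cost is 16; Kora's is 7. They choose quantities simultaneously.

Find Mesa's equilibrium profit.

Mine Mesa's profit: π = q_{Mesa}(77 − 4q_{Mesa} − 2q_{Kora}) − 16q_{Mesa}.
∂π/∂q_{Mesa} = 61 − 8q_{Mesa} − 2q_{Kora} = 0 ⇒ q_{Mesa} = 7.625 − 0.25q_{Kora}.
Similarly q_{Kora} = 8.75 − 0.25q_{Mesa}.
Substituting the second reaction function into the first: q_{Mesa} = 7.625 − 0.25(8.75 − 0.25q_{Mesa}), which gives 0.9375q_{Mesa} = 5.4375 ⇒ q_{Mesa} = 5.8.
Then q_{Kora} = 8.75 − 0.25·5.8 = 7.3.
P_{Mesa} = 77 − 4·5.8 − 2·7.3 = 39.2.
Profit = (39.2 − 16)·5.8 = 134.56.

134.56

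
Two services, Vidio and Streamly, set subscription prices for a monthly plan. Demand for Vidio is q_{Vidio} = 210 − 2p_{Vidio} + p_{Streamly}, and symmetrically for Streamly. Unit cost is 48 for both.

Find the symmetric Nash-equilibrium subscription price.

102

Vidio's profit: π = (p_{Vidio} − 48)(210 − 2p_{Vidio} + p_{Streamly}).
∂π/∂p_{Vidio} = 306 − 4p_{Vidio} + p_{Streamly} = 0 ⇒ p_{Vidio} = 76.5 + 0.25p_{Streamly}.
Setting p_{Vidio} = p_{Streamly} in the reaction function: p_{Vidio} = 76.5 + 0.25p_{Vidio}, so p_{Vidio} = 76.5 / 0.75 = 102.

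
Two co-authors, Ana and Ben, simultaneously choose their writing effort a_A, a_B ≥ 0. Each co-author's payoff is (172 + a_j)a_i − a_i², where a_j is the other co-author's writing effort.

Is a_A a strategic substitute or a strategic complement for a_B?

Ana's payoff is (172 + a_B)a_A − a_A².
∂π/∂a_A = 172 + a_B − 2a_A = 0, so a_A = 86 + 0.5a_B.
The best-response slope da_A/da_B = 0.5 > 0: the reaction function is upward-sloping, so the choices are strategic complements.

strategic complements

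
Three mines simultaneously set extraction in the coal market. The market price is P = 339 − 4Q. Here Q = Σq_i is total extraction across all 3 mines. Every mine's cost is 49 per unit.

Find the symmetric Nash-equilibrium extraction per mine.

18.125

A representative mine's profit is π_i = q_i(339 − 4Q) − 49q_i, with Q = q_i + Σ_{j≠i} q_j.
First-order condition: 290 − 8q_i − 4Σ_{j≠i} q_j = 0.
Imposing symmetry (q_j = q for all j) turns Σ_{j≠i} q_j into 2q, so 290 = 16q and q = 18.125.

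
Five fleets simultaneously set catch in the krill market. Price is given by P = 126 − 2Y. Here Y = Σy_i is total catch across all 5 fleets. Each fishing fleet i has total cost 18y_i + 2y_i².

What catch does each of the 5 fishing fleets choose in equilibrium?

A representative fishing fleet's profit is π_i = y_i(126 − 2Y) − 18y_i − 2y_i², with Y = y_i + Σ_{j≠i} y_j.
First-order condition: 108 − 8y_i − 2Σ_{j≠i} y_j = 0.
In a symmetric equilibrium every fishing fleet chooses the same y, so Σ_{j≠i} y_j = 4y. The condition becomes 108 − 16y = 0, giving y = 108/16 = 6.75.

6.75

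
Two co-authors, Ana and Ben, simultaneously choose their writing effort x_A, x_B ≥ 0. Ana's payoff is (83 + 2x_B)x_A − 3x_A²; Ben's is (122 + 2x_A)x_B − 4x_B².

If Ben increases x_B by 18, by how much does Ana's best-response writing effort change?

Expanding Ana's payoff: 83x_A + 2x_Bx_A − 3x_A².
∂π/∂x_A = 83 + 2x_B − 6x_A = 0, so x_A = 83/6 + (1/3)x_B.
The reaction-function slope is 1/3, so an 18-unit rise in x_B moves x_A by 1/3 × 18 = 6. Ana's best response rises — the actions are strategic complements.

6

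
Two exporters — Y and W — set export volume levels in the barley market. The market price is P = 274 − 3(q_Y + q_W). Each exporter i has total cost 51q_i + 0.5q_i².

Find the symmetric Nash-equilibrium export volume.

22.3

Exporter Y's profit: π = q_Y(274 − 3(q_Y + q_W)) − 51q_Y − 0.5q_Y².
∂π/∂q_Y = 223 − 7q_Y − 3q_W = 0, so q_Y = 223/7 − (3/7)q_W.
By symmetry q_W = q_Y; substituting into the reaction function, (10/7)q_Y = 223/7 and q_Y = 22.3.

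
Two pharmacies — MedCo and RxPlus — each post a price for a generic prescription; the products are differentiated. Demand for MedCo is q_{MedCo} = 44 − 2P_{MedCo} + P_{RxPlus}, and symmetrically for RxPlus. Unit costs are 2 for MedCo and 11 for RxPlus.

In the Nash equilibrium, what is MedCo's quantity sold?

MedCo's profit: π = (P_{MedCo} − 2)(44 − 2P_{MedCo} + P_{RxPlus}).
∂π/∂P_{MedCo} = 48 − 4P_{MedCo} + P_{RxPlus} = 0 ⇒ P_{MedCo} = 12 + 0.25P_{RxPlus}.
Similarly P_{RxPlus} = 16.5 + 0.25P_{MedCo}.
Plugging P_{RxPlus} into MedCo's best response: P_{MedCo} = 12 + 0.25(16.5 + 0.25P_{MedCo}) ⇒ 0.9375P_{MedCo} = 16.125, so P_{MedCo} = 17.2.
Then P_{RxPlus} = 16.5 + 0.25·17.2 = 20.8.
q_{MedCo} = 44 − 2·17.2 + 20.8 = 30.4.

30.4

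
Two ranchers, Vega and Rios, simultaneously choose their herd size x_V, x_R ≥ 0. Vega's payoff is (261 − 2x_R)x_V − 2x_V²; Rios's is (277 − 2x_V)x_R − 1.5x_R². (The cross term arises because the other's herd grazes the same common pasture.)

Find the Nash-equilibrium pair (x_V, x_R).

Expanding Vega's payoff: 261x_V − 2x_Rx_V − 2x_V².
∂π/∂x_V = 261 − 2x_R − 4x_V = 0, so x_V = 65.25 − 0.5x_R.
Likewise for Rios: x_R = 277/3 − (2/3)x_V.
Substituting the second reaction function into the first: x_V = 65.25 − 0.5(277/3 − (2/3)x_V), which gives (2/3)x_V = 229/12 ⇒ x_V = 28.625.
Then x_R = 277/3 − (2/3)·28.625 = 73.25.

28.625, 73.25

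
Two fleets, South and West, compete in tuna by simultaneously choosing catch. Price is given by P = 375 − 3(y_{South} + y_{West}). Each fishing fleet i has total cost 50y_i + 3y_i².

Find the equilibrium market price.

Fishing fleet South's profit: π = y_{South}(375 − 3(y_{South} + y_{West})) − 50y_{South} − 3y_{South}².
∂π/∂y_{South} = 325 − 12y_{South} − 3y_{West} = 0, so y_{South} = 325/12 − 0.25y_{West}.
The game is symmetric, so in equilibrium y_{West} = y_{South}: the reaction function gives 1.25y_{South} = 325/12, hence y_{South} = 65/3.
Equilibrium price: P = 375 − 3·(130/3) = 245.

245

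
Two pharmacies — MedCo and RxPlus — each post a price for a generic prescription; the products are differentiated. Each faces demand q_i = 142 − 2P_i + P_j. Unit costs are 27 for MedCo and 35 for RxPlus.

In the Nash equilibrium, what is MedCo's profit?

3104.72

MedCo's profit: π = (P_{MedCo} − 27)(142 − 2P_{MedCo} + P_{RxPlus}).
∂π/∂P_{MedCo} = 196 − 4P_{MedCo} + P_{RxPlus} = 0 ⇒ P_{MedCo} = 49 + 0.25P_{RxPlus}.
Similarly P_{RxPlus} = 53 + 0.25P_{MedCo}.
Plugging P_{RxPlus} into MedCo's best response: P_{MedCo} = 49 + 0.25(53 + 0.25P_{MedCo}) ⇒ 0.9375P_{MedCo} = 62.25, so P_{MedCo} = 66.4.
Then P_{RxPlus} = 53 + 0.25·66.4 = 69.6.
q_{MedCo} = 142 − 2·66.4 + 69.6 = 78.8.
Profit = (66.4 − 27)·78.8 = 3104.72.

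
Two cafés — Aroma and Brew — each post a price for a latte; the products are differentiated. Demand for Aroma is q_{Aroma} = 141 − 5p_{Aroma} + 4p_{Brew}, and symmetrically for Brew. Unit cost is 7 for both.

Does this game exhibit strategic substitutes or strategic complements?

Aroma's profit: π = (p_{Aroma} − 7)(141 − 5p_{Aroma} + 4p_{Brew}).
∂π/∂p_{Aroma} = 176 − 10p_{Aroma} + 4p_{Brew} = 0 ⇒ p_{Aroma} = 17.6 + 0.4p_{Brew}.
The best-response slope dp_{Aroma}/dp_{Brew} = 0.4 > 0: the reaction function is upward-sloping, so the choices are strategic complements.

strategic complements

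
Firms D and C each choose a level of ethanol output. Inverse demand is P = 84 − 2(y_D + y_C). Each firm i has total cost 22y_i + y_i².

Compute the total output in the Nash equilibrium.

15.5

Firm D's profit: π = y_D(84 − 2(y_D + y_C)) − 22y_D − y_D².
∂π/∂y_D = 62 − 6y_D − 2y_C = 0, so y_D = 31/3 − (1/3)y_C.
Setting y_D = y_C in the reaction function: y_D = 31/3 − (1/3)y_D, so y_D = (31/3) / (4/3) = 7.75.
Total output: 7.75 + 7.75 = 15.5.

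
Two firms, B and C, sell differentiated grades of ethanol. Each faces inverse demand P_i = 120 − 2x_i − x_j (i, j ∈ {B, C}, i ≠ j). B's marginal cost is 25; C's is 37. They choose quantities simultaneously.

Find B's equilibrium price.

64.6

Firm B's profit: π = x_B(120 − 2x_B − x_C) − 25x_B.
∂π/∂x_B = 95 − 4x_B − x_C = 0 ⇒ x_B = 23.75 − 0.25x_C.
Similarly x_C = 20.75 − 0.25x_B.
Solving the two reaction functions simultaneously: (1 − (−0.25)(−0.25))x_B = 23.75 − 0.25·20.75, so 0.9375x_B = 18.5625 and x_B = 19.8.
Then x_C = 20.75 − 0.25·19.8 = 15.8.
P_B = 120 − 2·19.8 − 15.8 = 64.6.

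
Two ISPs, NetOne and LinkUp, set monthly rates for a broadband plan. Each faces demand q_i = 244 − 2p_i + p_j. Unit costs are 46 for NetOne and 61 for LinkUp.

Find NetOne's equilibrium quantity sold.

NetOne's profit: π = (p_{NetOne} − 46)(244 − 2p_{NetOne} + p_{LinkUp}).
∂π/∂p_{NetOne} = 336 − 4p_{NetOne} + p_{LinkUp} = 0 ⇒ p_{NetOne} = 84 + 0.25p_{LinkUp}.
Similarly p_{LinkUp} = 91.5 + 0.25p_{NetOne}.
Substituting the second reaction function into the first: p_{NetOne} = 84 + 0.25(91.5 + 0.25p_{NetOne}), which gives 0.9375p_{NetOne} = 106.875 ⇒ p_{NetOne} = 114.
Then p_{LinkUp} = 91.5 + 0.25·114 = 120.
q_{NetOne} = 244 − 2·114 + 120 = 136.

136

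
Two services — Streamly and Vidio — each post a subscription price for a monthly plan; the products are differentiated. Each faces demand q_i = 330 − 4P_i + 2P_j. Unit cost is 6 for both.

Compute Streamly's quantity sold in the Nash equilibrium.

212

Streamly's profit: π = (P_{Streamly} − 6)(330 − 4P_{Streamly} + 2P_{Vidio}).
∂π/∂P_{Streamly} = 354 − 8P_{Streamly} + 2P_{Vidio} = 0 ⇒ P_{Streamly} = 44.25 + 0.25P_{Vidio}.
Setting P_{Streamly} = P_{Vidio} in the reaction function: P_{Streamly} = 44.25 + 0.25P_{Streamly}, so P_{Streamly} = 44.25 / 0.75 = 59.
q_{Streamly} = 330 − 4·59 + 2·59 = 212.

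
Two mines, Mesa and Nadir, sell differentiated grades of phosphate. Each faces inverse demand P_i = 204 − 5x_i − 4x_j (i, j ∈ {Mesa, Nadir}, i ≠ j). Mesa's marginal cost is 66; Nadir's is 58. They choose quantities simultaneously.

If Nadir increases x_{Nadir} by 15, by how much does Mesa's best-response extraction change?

Mine Mesa's profit: π = x_{Mesa}(204 − 5x_{Mesa} − 4x_{Nadir}) − 66x_{Mesa}.
∂π/∂x_{Mesa} = 138 − 10x_{Mesa} − 4x_{Nadir} = 0 ⇒ x_{Mesa} = 13.8 − 0.4x_{Nadir}.
The reaction-function slope is −0.4, so a 15-unit rise in x_{Nadir} moves x_{Mesa} by −0.4 × 15 = −6. Mesa's best response falls — the actions are strategic substitutes.

-6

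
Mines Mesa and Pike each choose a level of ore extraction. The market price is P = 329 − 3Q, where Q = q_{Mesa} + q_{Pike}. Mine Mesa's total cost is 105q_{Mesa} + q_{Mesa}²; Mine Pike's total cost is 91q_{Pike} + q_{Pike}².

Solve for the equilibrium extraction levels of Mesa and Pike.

19.6, 22.4

Mine Mesa's profit: π = q_{Mesa}(329 − 3(q_{Mesa} + q_{Pike})) − 105q_{Mesa} − q_{Mesa}².
∂π/∂q_{Mesa} = 224 − 8q_{Mesa} − 3q_{Pike} = 0, so q_{Mesa} = 28 − 0.375q_{Pike}.
By the same steps for Pike: q_{Pike} = 29.75 − 0.375q_{Mesa}.
Plugging q_{Pike} into Mesa's best response: q_{Mesa} = 28 − 0.375(29.75 − 0.375q_{Mesa}) ⇒ (55/64)q_{Mesa} = 539/32, so q_{Mesa} = 19.6.
Then q_{Pike} = 29.75 − 0.375·19.6 = 22.4.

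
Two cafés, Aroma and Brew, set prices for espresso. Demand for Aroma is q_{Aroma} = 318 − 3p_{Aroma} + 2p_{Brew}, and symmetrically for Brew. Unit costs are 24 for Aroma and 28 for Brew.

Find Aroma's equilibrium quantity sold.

Aroma's profit: π = (p_{Aroma} − 24)(318 − 3p_{Aroma} + 2p_{Brew}).
∂π/∂p_{Aroma} = 390 − 6p_{Aroma} + 2p_{Brew} = 0 ⇒ p_{Aroma} = 65 + (1/3)p_{Brew}.
Similarly p_{Brew} = 67 + (1/3)p_{Aroma}.
Substituting the second reaction function into the first: p_{Aroma} = 65 + (1/3)(67 + (1/3)p_{Aroma}), which gives (8/9)p_{Aroma} = 262/3 ⇒ p_{Aroma} = 98.25.
Then p_{Brew} = 67 + (1/3)·98.25 = 99.75.
q_{Aroma} = 318 − 3·98.25 + 2·99.75 = 222.75.

222.75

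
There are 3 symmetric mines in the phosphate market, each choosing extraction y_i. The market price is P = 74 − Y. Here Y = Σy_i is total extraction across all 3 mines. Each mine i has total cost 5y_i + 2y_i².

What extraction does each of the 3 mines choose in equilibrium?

A representative mine's profit is π_i = y_i(74 − Y) − 5y_i − 2y_i², with Y = y_i + Σ_{j≠i} y_j.
First-order condition: 69 − 6y_i − Σ_{j≠i} y_j = 0.
With identical mines, set every y_j = y: then 69 − 6y − 2y = 0, i.e. y = 69/8 = 8.625.

8.625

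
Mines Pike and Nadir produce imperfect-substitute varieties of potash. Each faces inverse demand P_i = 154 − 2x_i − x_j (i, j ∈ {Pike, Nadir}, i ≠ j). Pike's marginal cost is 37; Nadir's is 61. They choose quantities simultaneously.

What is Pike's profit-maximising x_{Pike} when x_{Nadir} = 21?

Mine Pike's profit: π = x_{Pike}(154 − 2x_{Pike} − x_{Nadir}) − 37x_{Pike}.
∂π/∂x_{Pike} = 117 − 4x_{Pike} − x_{Nadir} = 0 ⇒ x_{Pike} = 29.25 − 0.25x_{Nadir}.
At x_{Nadir} = 21: x_{Pike} = 29.25 − 0.25·21 = 24.

24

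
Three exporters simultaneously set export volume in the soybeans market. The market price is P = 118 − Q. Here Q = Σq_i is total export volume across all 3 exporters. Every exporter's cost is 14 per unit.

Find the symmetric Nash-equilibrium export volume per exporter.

26

A representative exporter's profit is π_i = q_i(118 − Q) − 14q_i, with Q = q_i + Σ_{j≠i} q_j.
First-order condition: 104 − 2q_i − Σ_{j≠i} q_j = 0.
Imposing symmetry (q_j = q for all j) turns Σ_{j≠i} q_j into 2q, so 104 = 4q and q = 26.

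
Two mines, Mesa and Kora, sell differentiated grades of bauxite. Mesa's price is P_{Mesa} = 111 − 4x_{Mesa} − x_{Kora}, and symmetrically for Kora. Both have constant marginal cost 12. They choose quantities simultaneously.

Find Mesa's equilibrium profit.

Mine Mesa's profit: π = x_{Mesa}(111 − 4x_{Mesa} − x_{Kora}) − 12x_{Mesa}.
∂π/∂x_{Mesa} = 99 − 8x_{Mesa} − x_{Kora} = 0 ⇒ x_{Mesa} = 12.375 − 0.125x_{Kora}.
Setting x_{Mesa} = x_{Kora} in the reaction function: x_{Mesa} = 12.375 − 0.125x_{Mesa}, so x_{Mesa} = 12.375 / 1.125 = 11.
P_{Mesa} = 111 − 4·11 − 11 = 56.
Profit = (56 − 12)·11 = 484.

484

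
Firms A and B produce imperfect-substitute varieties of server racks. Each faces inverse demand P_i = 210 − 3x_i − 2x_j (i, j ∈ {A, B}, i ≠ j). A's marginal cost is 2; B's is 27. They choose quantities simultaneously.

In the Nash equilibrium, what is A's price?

84.6875

Firm A's profit: π = x_A(210 − 3x_A − 2x_B) − 2x_A.
∂π/∂x_A = 208 − 6x_A − 2x_B = 0 ⇒ x_A = 104/3 − (1/3)x_B.
Similarly x_B = 30.5 − (1/3)x_A.
Solving the two reaction functions simultaneously: (1 − (−1/3)(−1/3))x_A = 104/3 − (1/3)·30.5, so (8/9)x_A = 24.5 and x_A = 27.5625.
Then x_B = 30.5 − (1/3)·27.5625 = 21.3125.
P_A = 210 − 3·27.5625 − 2·21.3125 = 84.6875.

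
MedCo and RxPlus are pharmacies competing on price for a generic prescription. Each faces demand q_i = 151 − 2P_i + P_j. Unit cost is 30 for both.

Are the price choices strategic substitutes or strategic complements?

MedCo's profit: π = (P_{MedCo} − 30)(151 − 2P_{MedCo} + P_{RxPlus}).
∂π/∂P_{MedCo} = 211 − 4P_{MedCo} + P_{RxPlus} = 0 ⇒ P_{MedCo} = 52.75 + 0.25P_{RxPlus}.
The best-response slope dP_{MedCo}/dP_{RxPlus} = 0.25 > 0: the reaction function is upward-sloping, so the choices are strategic complements.

strategic complements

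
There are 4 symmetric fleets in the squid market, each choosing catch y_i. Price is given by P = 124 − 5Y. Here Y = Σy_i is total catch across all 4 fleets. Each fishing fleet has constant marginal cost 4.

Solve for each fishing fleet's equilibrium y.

A representative fishing fleet's profit is π_i = y_i(124 − 5Y) − 4y_i, with Y = y_i + Σ_{j≠i} y_j.
First-order condition: 120 − 10y_i − 5Σ_{j≠i} y_j = 0.
With identical fishing fleets, set every y_j = y: then 120 − 10y − 15y = 0, i.e. y = 120/25 = 4.8.

4.8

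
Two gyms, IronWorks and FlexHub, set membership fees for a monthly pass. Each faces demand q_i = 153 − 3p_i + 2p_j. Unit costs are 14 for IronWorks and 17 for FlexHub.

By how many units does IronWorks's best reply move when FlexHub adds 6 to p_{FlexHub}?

IronWorks's profit: π = (p_{IronWorks} − 14)(153 − 3p_{IronWorks} + 2p_{FlexHub}).
∂π/∂p_{IronWorks} = 195 − 6p_{IronWorks} + 2p_{FlexHub} = 0 ⇒ p_{IronWorks} = 32.5 + (1/3)p_{FlexHub}.
The reaction-function slope is 1/3, so a 6-unit rise in p_{FlexHub} moves p_{IronWorks} by 1/3 × 6 = 2. IronWorks's best response rises — the actions are strategic complements.

2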